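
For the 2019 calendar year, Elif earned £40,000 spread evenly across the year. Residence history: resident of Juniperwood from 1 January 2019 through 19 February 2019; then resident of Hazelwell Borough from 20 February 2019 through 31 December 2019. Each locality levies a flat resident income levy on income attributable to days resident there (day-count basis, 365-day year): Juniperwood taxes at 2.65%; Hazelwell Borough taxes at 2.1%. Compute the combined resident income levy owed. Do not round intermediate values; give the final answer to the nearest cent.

Juniperwood, 1 January – 19 February 2019: 50 days → £40,000 × 2.65% × 50/365 = £145.2055
Hazelwell Borough, 20 February – 31 December 2019: 315 days → £40,000 × 2.1% × 315/365 = £724.9315
Total = £870.1370

£870.14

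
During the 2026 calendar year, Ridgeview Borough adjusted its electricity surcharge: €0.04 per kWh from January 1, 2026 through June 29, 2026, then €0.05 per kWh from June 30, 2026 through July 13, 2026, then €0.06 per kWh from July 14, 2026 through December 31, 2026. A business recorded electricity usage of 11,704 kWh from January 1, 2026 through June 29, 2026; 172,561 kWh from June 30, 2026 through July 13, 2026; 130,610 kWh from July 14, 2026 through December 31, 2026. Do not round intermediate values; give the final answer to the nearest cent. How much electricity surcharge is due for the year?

€16,932.81

January 1 – June 29, 2026: 11,704 kWh at €0.04/kWh → €468.16
June 30 – July 13, 2026: 172,561 kWh at €0.05/kWh → €8,628.05
July 14 – December 31, 2026: 130,610 kWh at €0.06/kWh → €7,836.60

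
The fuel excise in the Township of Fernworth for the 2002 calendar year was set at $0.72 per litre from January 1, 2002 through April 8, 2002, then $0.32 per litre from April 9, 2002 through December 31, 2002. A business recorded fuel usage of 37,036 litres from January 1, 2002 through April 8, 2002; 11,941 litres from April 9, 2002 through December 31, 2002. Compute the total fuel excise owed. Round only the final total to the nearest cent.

January 1 – April 8, 2002: 37,036 litres at $0.72/litre → $26,665.92
April 9 – December 31, 2002: 11,941 litres at $0.32/litre → $3,821.12

$30,487.04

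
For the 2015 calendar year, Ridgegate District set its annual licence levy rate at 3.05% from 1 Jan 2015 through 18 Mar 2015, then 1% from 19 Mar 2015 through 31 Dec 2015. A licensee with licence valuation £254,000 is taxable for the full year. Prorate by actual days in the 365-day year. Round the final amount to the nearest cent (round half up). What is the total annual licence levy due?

1 Jan – 18 Mar 2015: 77 days at 3.05% → £254,000 × 3.05% × 77/365 = £1,634.2986
19 Mar – 31 Dec 2015: 288 days at 1% → £254,000 × 1% × 288/365 = £2,004.1644
Total = £3,638.4630

£3,638.46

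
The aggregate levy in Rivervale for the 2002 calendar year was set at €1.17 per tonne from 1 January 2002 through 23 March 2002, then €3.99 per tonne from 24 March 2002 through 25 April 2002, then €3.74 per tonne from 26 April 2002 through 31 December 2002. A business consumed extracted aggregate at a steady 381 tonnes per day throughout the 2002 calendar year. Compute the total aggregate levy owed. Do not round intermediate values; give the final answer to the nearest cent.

1 January – 23 March 2002: 82 days × 381 tonnes/day = 31,242 tonnes at €1.17/tonne → €36,553.14
24 March – 25 April 2002: 33 days × 381 tonnes/day = 12,573 tonnes at €3.99/tonne → €50,166.27
26 April – 31 December 2002: 250 days × 381 tonnes/day = 95,250 tonnes at €3.74/tonne → €356,235.00

€442,954.41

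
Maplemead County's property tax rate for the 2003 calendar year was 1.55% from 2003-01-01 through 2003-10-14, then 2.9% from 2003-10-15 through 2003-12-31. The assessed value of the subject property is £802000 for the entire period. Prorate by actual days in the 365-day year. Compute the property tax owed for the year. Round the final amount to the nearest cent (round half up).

2003-01-01 to 2003-10-14: 287 days at 1.55% → £802000 × 1.55% × 287/365 = £9774.5123
2003-10-15 to 2003-12-31: 78 days at 2.9% → £802000 × 2.9% × 78/365 = £4970.2027
Total = £14744.7151

£14744.72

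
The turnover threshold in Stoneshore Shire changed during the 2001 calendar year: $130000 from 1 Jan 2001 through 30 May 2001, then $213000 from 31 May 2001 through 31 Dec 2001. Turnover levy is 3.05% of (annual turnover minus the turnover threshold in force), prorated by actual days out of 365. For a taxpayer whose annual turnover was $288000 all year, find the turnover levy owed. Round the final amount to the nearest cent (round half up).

1 Jan – 30 May 2001: 150 days, exemption $130000 → ($288000 − $130000) × 3.05% × 150/365 = $1980.4110
31 May – 31 Dec 2001: 215 days, exemption $213000 → ($288000 − $213000) × 3.05% × 215/365 = $1347.4315
Total = $3327.8425

$3327.84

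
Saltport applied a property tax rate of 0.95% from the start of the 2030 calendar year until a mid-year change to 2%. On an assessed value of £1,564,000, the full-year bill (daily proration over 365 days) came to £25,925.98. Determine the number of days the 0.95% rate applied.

Let d = days at the first rate; then 365 − d days at the second rate.
£1,564,000 × [0.95%·d + 2%·(365−d)] / 365 = £25,925.98
Solving gives d = 119, so the new rate took effect on 30 April 2030.

119 days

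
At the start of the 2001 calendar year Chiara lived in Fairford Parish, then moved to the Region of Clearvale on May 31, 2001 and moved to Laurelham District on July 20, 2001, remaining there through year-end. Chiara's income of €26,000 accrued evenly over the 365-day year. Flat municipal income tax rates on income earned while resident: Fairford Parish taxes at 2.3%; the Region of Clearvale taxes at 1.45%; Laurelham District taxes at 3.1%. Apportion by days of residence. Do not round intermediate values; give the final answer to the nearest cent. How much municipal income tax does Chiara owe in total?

Fairford Parish, January 1 – May 30, 2001: 150 days → €26,000 × 2.3% × 150/365 = €245.7534
The Region of Clearvale, May 31 – July 19, 2001: 50 days → €26,000 × 1.45% × 50/365 = €51.6438
Laurelham District, July 20 – December 31, 2001: 165 days → €26,000 × 3.1% × 165/365 = €364.3562
Total = €661.7534

€661.75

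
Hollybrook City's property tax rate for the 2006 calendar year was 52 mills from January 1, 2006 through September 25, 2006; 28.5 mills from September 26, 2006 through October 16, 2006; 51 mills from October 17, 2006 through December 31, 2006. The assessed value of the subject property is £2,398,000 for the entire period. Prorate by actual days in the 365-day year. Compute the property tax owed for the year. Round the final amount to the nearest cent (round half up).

£120,954.46

January 1 – September 25, 2006: 268 days at 52 mills → £2,398,000 × 5.2% × 268/365 = £91,557.6110
September 26 – October 16, 2006: 21 days at 28.5 mills → £2,398,000 × 2.85% × 21/365 = £3,932.0630
October 17 – December 31, 2006: 76 days at 51 mills → £2,398,000 × 5.1% × 76/365 = £25,464.7890
Total = £120,954.4630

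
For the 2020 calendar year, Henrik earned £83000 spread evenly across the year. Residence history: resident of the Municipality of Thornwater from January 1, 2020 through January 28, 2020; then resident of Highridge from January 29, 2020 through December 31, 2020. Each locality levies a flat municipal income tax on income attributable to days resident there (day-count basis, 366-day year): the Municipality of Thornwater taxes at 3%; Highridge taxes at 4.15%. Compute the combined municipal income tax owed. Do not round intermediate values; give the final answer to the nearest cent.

The Municipality of Thornwater, January 1 – January 28, 2020: 28 days → £83000 × 3% × 28/366 = £190.4918
Highridge, January 29 – December 31, 2020: 338 days → £83000 × 4.15% × 338/366 = £3180.9863
Total = £3371.4781

£3371.48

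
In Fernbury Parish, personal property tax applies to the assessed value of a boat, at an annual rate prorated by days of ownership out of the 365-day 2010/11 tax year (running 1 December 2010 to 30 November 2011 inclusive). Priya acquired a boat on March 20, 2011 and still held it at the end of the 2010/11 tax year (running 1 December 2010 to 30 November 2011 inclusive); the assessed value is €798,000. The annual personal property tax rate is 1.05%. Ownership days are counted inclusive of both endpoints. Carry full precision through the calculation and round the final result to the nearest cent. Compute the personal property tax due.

€5,876.78

Days held (March 20 – November 30, 2011): 256 out of 365
Tax = €798,000 × 1.05% × 256/365 = €5,876.7781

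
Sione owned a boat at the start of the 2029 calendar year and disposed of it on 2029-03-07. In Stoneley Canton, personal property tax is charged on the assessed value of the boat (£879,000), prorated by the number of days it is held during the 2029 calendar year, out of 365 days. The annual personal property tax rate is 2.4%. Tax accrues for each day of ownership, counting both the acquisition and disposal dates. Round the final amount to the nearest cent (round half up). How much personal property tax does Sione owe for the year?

Days held (2029-01-01 to 2029-03-07): 66 out of 365
Tax = £879,000 × 2.4% × 66/365 = £3,814.6192

£3,814.62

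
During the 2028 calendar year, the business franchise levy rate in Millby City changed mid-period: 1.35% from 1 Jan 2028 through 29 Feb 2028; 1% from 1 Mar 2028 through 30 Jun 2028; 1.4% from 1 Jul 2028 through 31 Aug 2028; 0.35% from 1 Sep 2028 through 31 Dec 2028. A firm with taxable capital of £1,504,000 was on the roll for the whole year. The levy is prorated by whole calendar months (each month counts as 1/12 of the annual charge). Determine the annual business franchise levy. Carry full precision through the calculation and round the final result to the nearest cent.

1 Jan – 29 Feb 2028: 2 months at 1.35% → £1,504,000 × 1.35% × 2/12 = £3,384.0000
1 Mar – 30 Jun 2028: 4 months at 1% → £1,504,000 × 1% × 4/12 = £5,013.3333
1 Jul – 31 Aug 2028: 2 months at 1.4% → £1,504,000 × 1.4% × 2/12 = £3,509.3333
1 Sep – 31 Dec 2028: 4 months at 0.35% → £1,504,000 × 0.35% × 4/12 = £1,754.6667
Total = £13,661.3333

£13,661.33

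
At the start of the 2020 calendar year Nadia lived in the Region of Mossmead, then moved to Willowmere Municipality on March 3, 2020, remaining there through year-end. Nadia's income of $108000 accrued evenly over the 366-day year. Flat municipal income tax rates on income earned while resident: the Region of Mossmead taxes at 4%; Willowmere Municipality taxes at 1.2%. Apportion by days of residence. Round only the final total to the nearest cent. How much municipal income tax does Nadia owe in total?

The Region of Mossmead, January 1 – March 2, 2020: 62 days → $108000 × 4% × 62/366 = $731.8033
Willowmere Municipality, March 3 – December 31, 2020: 304 days → $108000 × 1.2% × 304/366 = $1076.4590
Total = $1808.2623

$1808.26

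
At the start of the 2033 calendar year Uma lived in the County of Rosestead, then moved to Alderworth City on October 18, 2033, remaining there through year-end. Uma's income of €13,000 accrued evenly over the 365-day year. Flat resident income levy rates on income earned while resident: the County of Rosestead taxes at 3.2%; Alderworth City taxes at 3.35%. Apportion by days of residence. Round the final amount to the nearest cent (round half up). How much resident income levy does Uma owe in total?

€420.01

The County of Rosestead, January 1 – October 17, 2033: 290 days → €13,000 × 3.2% × 290/365 = €330.5205
Alderworth City, October 18 – December 31, 2033: 75 days → €13,000 × 3.35% × 75/365 = €89.4863
Total = €420.0068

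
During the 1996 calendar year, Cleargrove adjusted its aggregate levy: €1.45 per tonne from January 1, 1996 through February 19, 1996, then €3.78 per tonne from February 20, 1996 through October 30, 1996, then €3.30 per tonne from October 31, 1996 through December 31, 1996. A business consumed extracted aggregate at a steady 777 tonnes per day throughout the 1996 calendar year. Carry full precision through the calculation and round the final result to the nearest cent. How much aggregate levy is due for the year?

€961319.94

January 1 – February 19, 1996: 50 days × 777 tonnes/day = 38,850 tonnes at €1.45/tonne → €56332.50
February 20 – October 30, 1996: 254 days × 777 tonnes/day = 197,358 tonnes at €3.78/tonne → €746013.24
October 31 – December 31, 1996: 62 days × 777 tonnes/day = 48,174 tonnes at €3.30/tonne → €158974.20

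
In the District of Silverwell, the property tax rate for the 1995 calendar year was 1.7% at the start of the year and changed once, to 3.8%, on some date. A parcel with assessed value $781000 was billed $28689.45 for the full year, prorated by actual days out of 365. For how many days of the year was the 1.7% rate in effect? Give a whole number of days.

Let d = days at the first rate; then 365 − d days at the second rate.
$781000 × [1.7%·d + 3.8%·(365−d)] / 365 = $28689.45
Solving gives d = 22, so the new rate took effect on 23 January 1995.

22 days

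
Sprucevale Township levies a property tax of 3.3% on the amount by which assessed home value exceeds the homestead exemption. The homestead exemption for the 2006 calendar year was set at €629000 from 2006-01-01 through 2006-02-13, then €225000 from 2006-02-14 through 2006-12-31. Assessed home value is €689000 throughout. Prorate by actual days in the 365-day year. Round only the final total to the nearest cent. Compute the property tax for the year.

€13704.85

2006-01-01 to 2006-02-13: 44 days, exemption €629000 → (€689000 − €629000) × 3.3% × 44/365 = €238.6849
2006-02-14 to 2006-12-31: 321 days, exemption €225000 → (€689000 − €225000) × 3.3% × 321/365 = €13466.1699
Total = €13704.8548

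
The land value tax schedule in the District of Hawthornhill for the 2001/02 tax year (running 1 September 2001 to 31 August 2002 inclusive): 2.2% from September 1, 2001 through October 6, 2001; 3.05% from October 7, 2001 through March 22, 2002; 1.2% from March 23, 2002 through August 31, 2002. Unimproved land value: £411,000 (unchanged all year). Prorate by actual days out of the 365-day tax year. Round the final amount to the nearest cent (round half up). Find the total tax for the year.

September 1 – October 6, 2001: 36 days at 2.2% → £411,000 × 2.2% × 36/365 = £891.8137
October 7, 2001 – March 22, 2002: 167 days at 3.05% → £411,000 × 3.05% × 167/365 = £5,735.4205
March 23 – August 31, 2002: 162 days at 1.2% → £411,000 × 1.2% × 162/365 = £2,188.9973
Total = £8,816.2315

£8,816.23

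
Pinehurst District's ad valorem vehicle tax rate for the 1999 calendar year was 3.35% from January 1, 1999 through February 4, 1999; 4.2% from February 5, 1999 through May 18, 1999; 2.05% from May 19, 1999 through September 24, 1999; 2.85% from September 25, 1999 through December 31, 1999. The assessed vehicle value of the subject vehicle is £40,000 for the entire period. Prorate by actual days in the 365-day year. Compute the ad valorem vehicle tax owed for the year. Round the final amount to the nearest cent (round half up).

January 1 – February 4, 1999: 35 days at 3.35% → £40,000 × 3.35% × 35/365 = £128.4932
February 5 – May 18, 1999: 103 days at 4.2% → £40,000 × 4.2% × 103/365 = £474.0822
May 19 – September 24, 1999: 129 days at 2.05% → £40,000 × 2.05% × 129/365 = £289.8082
September 25 – December 31, 1999: 98 days at 2.85% → £40,000 × 2.85% × 98/365 = £306.0822
Total = £1,198.4658

£1,198.47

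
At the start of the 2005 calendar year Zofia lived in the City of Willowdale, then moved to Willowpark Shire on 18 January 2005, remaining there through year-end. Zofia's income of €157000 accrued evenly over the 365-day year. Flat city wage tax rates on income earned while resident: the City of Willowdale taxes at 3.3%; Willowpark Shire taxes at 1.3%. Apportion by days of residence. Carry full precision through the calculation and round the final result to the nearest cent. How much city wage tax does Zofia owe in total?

The City of Willowdale, 1 January – 17 January 2005: 17 days → €157000 × 3.3% × 17/365 = €241.3068
Willowpark Shire, 18 January – 31 December 2005: 348 days → €157000 × 1.3% × 348/365 = €1945.9397
Total = €2187.2466

€2187.25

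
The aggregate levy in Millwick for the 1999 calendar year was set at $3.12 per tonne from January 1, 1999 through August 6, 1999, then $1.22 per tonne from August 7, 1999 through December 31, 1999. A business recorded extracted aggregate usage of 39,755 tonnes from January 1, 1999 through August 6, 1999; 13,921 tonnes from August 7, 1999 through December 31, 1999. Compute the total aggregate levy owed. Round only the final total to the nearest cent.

$141019.22

January 1 – August 6, 1999: 39,755 tonnes at $3.12/tonne → $124035.60
August 7 – December 31, 1999: 13,921 tonnes at $1.22/tonne → $16983.62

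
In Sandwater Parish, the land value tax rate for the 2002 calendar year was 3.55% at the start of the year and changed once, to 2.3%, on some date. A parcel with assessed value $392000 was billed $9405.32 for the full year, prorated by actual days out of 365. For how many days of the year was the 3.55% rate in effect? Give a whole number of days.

29 days

Let d = days at the first rate; then 365 − d days at the second rate.
$392000 × [3.55%·d + 2.3%·(365−d)] / 365 = $9405.32
Solving gives d = 29, so the new rate took effect on 30 January 2002.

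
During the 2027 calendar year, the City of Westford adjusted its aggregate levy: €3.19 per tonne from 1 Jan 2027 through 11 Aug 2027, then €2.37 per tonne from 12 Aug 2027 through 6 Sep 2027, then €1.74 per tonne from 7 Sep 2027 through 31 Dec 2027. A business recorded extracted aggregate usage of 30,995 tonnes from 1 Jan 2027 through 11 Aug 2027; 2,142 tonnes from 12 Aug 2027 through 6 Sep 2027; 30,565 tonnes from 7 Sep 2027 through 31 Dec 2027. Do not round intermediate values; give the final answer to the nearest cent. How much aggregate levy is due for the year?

€157,133.69

1 Jan – 11 Aug 2027: 30,995 tonnes at €3.19/tonne → €98,874.05
12 Aug – 6 Sep 2027: 2,142 tonnes at €2.37/tonne → €5,076.54
7 Sep – 31 Dec 2027: 30,565 tonnes at €1.74/tonne → €53,183.10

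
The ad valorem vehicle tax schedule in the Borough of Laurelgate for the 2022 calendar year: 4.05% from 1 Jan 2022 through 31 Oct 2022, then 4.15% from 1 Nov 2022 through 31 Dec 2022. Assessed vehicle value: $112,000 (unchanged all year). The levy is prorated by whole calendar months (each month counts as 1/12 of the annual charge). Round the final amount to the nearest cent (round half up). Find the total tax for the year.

$4,554.67

1 Jan – 31 Oct 2022: 10 months at 4.05% → $112,000 × 4.05% × 10/12 = $3,780.0000
1 Nov – 31 Dec 2022: 2 months at 4.15% → $112,000 × 4.15% × 2/12 = $774.6667
Total = $4,554.6667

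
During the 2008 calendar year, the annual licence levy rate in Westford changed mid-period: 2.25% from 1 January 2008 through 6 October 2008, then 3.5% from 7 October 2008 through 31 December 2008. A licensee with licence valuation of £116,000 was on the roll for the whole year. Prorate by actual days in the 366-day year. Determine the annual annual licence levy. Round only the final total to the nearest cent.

1 January – 6 October 2008: 280 days at 2.25% → £116,000 × 2.25% × 280/366 = £1,996.7213
7 October – 31 December 2008: 86 days at 3.5% → £116,000 × 3.5% × 86/366 = £953.9891
Total = £2,950.7104

£2,950.71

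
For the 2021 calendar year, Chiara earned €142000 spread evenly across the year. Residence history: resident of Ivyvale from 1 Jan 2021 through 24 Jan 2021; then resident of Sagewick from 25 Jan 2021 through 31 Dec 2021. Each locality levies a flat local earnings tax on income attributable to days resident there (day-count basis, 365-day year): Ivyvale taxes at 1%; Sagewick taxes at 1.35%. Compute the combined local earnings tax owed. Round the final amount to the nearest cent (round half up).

Ivyvale, 1 Jan – 24 Jan 2021: 24 days → €142000 × 1% × 24/365 = €93.3699
Sagewick, 25 Jan – 31 Dec 2021: 341 days → €142000 × 1.35% × 341/365 = €1790.9507
Total = €1884.3205

€1884.32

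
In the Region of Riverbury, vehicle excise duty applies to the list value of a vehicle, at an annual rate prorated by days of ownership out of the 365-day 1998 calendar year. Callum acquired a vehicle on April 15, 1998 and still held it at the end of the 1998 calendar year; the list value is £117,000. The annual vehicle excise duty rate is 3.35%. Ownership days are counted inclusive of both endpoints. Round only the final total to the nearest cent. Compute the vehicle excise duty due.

Days held (April 15 – December 31, 1998): 261 out of 365
Tax = £117,000 × 3.35% × 261/365 = £2,802.7110

£2,802.71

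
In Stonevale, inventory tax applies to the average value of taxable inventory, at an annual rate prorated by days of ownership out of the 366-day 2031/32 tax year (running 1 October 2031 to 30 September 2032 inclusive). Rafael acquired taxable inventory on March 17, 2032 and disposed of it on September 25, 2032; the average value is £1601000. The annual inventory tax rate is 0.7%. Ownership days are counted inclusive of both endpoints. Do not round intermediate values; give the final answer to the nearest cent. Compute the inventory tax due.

£5909.70

Days held (March 17 – September 25, 2032): 193 out of 366
Tax = £1601000 × 0.7% × 193/366 = £5909.7022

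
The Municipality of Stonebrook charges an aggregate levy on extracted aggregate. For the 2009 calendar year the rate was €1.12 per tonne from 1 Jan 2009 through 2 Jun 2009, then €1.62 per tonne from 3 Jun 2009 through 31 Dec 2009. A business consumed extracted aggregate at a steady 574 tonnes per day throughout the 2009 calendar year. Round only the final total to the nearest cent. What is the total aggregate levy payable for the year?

1 Jan – 2 Jun 2009: 153 days × 574 tonnes/day = 87,822 tonnes at €1.12/tonne → €98,360.64
3 Jun – 31 Dec 2009: 212 days × 574 tonnes/day = 121,688 tonnes at €1.62/tonne → €197,134.56

€295,495.20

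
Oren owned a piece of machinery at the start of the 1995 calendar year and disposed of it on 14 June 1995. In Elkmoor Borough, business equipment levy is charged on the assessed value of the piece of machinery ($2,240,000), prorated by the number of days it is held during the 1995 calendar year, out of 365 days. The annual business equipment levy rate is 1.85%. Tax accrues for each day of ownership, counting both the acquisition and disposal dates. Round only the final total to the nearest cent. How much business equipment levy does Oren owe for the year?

$18,733.15

Days held (1 January – 14 June 1995): 165 out of 365
Tax = $2,240,000 × 1.85% × 165/365 = $18,733.1507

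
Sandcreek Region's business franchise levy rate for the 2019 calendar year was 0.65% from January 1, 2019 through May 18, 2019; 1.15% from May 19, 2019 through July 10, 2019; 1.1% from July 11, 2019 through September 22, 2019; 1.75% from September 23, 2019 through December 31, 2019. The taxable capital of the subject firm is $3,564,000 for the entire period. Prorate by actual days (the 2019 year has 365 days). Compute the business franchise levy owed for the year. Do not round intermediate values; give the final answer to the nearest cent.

$39,745.92

January 1 – May 18, 2019: 138 days at 0.65% → $3,564,000 × 0.65% × 138/365 = $8,758.6521
May 19 – July 10, 2019: 53 days at 1.15% → $3,564,000 × 1.15% × 53/365 = $5,951.3918
July 11 – September 22, 2019: 74 days at 1.1% → $3,564,000 × 1.1% × 74/365 = $7,948.2082
September 23 – December 31, 2019: 100 days at 1.75% → $3,564,000 × 1.75% × 100/365 = $17,087.6712
Total = $39,745.9233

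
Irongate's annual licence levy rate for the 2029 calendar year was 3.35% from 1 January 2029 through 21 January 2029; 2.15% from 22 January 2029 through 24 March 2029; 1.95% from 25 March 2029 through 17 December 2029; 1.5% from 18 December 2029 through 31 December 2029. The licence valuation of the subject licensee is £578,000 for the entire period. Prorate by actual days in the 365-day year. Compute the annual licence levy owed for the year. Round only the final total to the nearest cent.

1 January – 21 January 2029: 21 days at 3.35% → £578,000 × 3.35% × 21/365 = £1,114.0356
22 January – 24 March 2029: 62 days at 2.15% → £578,000 × 2.15% × 62/365 = £2,110.8877
25 March – 17 December 2029: 268 days at 1.95% → £578,000 × 1.95% × 268/365 = £8,275.6932
18 December – 31 December 2029: 14 days at 1.5% → £578,000 × 1.5% × 14/365 = £332.5479
Total = £11,833.1644

£11,833.16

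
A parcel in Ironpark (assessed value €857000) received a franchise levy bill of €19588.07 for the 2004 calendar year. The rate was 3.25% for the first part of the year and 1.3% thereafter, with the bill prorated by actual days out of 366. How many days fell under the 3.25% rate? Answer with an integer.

Let d = days at the first rate; then 366 − d days at the second rate.
€857000 × [3.25%·d + 1.3%·(366−d)] / 366 = €19588.07
Solving gives d = 185, so the new rate took effect on 4 July 2004.

185 days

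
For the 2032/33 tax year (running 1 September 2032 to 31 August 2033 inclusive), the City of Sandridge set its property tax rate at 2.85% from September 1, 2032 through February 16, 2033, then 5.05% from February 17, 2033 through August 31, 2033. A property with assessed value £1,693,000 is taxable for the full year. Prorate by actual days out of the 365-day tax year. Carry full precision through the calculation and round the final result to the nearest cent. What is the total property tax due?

£68,251.09

September 1, 2032 – February 16, 2033: 169 days at 2.85% → £1,693,000 × 2.85% × 169/365 = £22,340.6425
February 17 – August 31, 2033: 196 days at 5.05% → £1,693,000 × 5.05% × 196/365 = £45,910.4493
Total = £68,251.0918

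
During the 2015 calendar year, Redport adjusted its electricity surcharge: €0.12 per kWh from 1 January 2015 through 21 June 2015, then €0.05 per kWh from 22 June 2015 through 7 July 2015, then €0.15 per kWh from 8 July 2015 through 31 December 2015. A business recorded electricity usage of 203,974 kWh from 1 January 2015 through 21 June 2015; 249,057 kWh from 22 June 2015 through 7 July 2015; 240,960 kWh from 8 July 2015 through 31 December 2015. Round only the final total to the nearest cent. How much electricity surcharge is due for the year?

1 January – 21 June 2015: 203,974 kWh at €0.12/kWh → €24,476.88
22 June – 7 July 2015: 249,057 kWh at €0.05/kWh → €12,452.85
8 July – 31 December 2015: 240,960 kWh at €0.15/kWh → €36,144.00

€73,073.73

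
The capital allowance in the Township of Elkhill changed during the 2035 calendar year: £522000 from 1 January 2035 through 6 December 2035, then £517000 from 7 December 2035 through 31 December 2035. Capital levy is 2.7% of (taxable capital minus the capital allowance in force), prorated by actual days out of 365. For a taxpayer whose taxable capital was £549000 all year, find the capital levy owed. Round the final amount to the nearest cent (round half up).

£738.25

1 January – 6 December 2035: 340 days, exemption £522000 → (£549000 − £522000) × 2.7% × 340/365 = £679.0685
7 December – 31 December 2035: 25 days, exemption £517000 → (£549000 − £517000) × 2.7% × 25/365 = £59.1781
Total = £738.2466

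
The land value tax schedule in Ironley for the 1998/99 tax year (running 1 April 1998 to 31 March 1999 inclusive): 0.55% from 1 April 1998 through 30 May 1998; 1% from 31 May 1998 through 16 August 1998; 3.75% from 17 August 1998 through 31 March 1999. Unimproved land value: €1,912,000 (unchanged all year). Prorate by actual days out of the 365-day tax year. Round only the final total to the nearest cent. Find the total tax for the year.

1 April – 30 May 1998: 60 days at 0.55% → €1,912,000 × 0.55% × 60/365 = €1,728.6575
31 May – 16 August 1998: 78 days at 1% → €1,912,000 × 1% × 78/365 = €4,085.9178
17 August 1998 – 31 March 1999: 227 days at 3.75% → €1,912,000 × 3.75% × 227/365 = €44,591.5068
Total = €50,406.0822

€50,406.08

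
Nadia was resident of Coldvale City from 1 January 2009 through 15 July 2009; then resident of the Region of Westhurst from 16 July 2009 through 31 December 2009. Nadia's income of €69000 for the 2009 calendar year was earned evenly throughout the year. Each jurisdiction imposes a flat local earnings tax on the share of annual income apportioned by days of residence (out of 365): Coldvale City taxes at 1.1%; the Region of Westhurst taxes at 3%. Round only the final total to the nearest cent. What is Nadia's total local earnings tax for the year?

€1366.01

Coldvale City, 1 January – 15 July 2009: 196 days → €69000 × 1.1% × 196/365 = €407.5726
The Region of Westhurst, 16 July – 31 December 2009: 169 days → €69000 × 3% × 169/365 = €958.4384
Total = €1366.0110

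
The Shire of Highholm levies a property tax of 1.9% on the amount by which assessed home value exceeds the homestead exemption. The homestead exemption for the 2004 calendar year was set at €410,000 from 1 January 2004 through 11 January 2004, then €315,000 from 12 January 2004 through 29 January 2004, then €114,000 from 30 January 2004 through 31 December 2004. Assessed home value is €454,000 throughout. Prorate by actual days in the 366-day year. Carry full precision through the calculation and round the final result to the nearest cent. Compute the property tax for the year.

€6,103.15

1 January – 11 January 2004: 11 days, exemption €410,000 → (€454,000 − €410,000) × 1.9% × 11/366 = €25.1257
12 January – 29 January 2004: 18 days, exemption €315,000 → (€454,000 − €315,000) × 1.9% × 18/366 = €129.8852
30 January – 31 December 2004: 337 days, exemption €114,000 → (€454,000 − €114,000) × 1.9% × 337/366 = €5,948.1421
Total = €6,103.1530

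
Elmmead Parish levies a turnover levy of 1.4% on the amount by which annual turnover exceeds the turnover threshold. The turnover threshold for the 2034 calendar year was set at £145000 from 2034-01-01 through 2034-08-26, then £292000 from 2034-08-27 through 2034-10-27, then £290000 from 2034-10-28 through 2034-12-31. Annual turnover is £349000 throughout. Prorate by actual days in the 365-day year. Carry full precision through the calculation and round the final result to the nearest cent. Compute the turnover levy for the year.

£2144.92

2034-01-01 to 2034-08-26: 238 days, exemption £145000 → (£349000 − £145000) × 1.4% × 238/365 = £1862.2685
2034-08-27 to 2034-10-27: 62 days, exemption £292000 → (£349000 − £292000) × 1.4% × 62/365 = £135.5507
2034-10-28 to 2034-12-31: 65 days, exemption £290000 → (£349000 − £290000) × 1.4% × 65/365 = £147.0959
Total = £2144.9151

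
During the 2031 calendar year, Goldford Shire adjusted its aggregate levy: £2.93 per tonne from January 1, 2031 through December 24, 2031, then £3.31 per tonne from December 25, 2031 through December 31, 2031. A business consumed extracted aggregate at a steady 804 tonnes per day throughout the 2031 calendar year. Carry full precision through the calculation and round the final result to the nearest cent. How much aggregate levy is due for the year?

£861,976.44

January 1 – December 24, 2031: 358 days × 804 tonnes/day = 287,832 tonnes at £2.93/tonne → £843,347.76
December 25 – December 31, 2031: 7 days × 804 tonnes/day = 5,628 tonnes at £3.31/tonne → £18,628.68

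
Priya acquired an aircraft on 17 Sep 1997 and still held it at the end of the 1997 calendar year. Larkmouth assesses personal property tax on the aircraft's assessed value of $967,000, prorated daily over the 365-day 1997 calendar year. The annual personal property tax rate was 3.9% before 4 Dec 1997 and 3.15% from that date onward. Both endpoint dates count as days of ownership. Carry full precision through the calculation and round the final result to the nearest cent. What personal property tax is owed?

17 Sep – 3 Dec 1997: 78 days at 3.9% → $967,000 × 3.9% × 78/365 = $8,059.2164
4 Dec – 31 Dec 1997: 28 days at 3.15% → $967,000 × 3.15% × 28/365 = $2,336.6959
Total = $10,395.9123

$10,395.91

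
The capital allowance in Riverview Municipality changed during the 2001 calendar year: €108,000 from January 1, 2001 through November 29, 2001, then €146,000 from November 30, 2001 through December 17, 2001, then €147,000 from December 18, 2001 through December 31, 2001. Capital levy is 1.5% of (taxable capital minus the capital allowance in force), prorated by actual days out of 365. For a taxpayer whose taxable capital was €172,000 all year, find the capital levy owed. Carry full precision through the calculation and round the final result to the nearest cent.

€909.45

January 1 – November 29, 2001: 333 days, exemption €108,000 → (€172,000 − €108,000) × 1.5% × 333/365 = €875.8356
November 30 – December 17, 2001: 18 days, exemption €146,000 → (€172,000 − €146,000) × 1.5% × 18/365 = €19.2329
December 18 – December 31, 2001: 14 days, exemption €147,000 → (€172,000 − €147,000) × 1.5% × 14/365 = €14.3836
Total = €909.4521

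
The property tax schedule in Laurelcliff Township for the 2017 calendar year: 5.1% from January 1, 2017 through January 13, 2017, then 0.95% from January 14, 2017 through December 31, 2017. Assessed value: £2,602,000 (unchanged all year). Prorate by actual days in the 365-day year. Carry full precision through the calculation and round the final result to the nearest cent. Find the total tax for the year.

January 1 – January 13, 2017: 13 days at 5.1% → £2,602,000 × 5.1% × 13/365 = £4,726.3726
January 14 – December 31, 2017: 352 days at 0.95% → £2,602,000 × 0.95% × 352/365 = £23,838.5973
Total = £28,564.9699

£28,564.97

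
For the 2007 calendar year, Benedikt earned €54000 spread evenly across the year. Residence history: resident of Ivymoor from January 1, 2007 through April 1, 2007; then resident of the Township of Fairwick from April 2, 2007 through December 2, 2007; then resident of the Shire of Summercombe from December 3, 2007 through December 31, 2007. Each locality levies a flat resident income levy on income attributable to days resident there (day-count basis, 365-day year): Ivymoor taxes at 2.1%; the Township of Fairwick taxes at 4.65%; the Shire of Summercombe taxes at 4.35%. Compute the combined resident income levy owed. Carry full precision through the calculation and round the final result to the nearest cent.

€2154.82

Ivymoor, January 1 – April 1, 2007: 91 days → €54000 × 2.1% × 91/365 = €282.7233
The Township of Fairwick, April 2 – December 2, 2007: 245 days → €54000 × 4.65% × 245/365 = €1685.4658
The Shire of Summercombe, December 3 – December 31, 2007: 29 days → €54000 × 4.35% × 29/365 = €186.6329
Total = €2154.8219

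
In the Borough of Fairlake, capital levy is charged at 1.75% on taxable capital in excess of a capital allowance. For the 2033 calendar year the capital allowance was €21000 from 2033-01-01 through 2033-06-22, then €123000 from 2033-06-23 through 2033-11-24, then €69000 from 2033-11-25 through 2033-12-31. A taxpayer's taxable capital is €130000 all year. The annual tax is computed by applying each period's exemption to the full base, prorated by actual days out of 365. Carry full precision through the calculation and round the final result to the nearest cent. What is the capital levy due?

2033-01-01 to 2033-06-22: 173 days, exemption €21000 → (€130000 − €21000) × 1.75% × 173/365 = €904.1027
2033-06-23 to 2033-11-24: 155 days, exemption €123000 → (€130000 − €123000) × 1.75% × 155/365 = €52.0205
2033-11-25 to 2033-12-31: 37 days, exemption €69000 → (€130000 − €69000) × 1.75% × 37/365 = €108.2123
Total = €1064.3356

€1064.34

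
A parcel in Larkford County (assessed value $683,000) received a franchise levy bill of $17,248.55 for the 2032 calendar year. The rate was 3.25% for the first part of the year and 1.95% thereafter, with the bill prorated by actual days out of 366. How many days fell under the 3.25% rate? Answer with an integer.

162 days

Let d = days at the first rate; then 366 − d days at the second rate.
$683,000 × [3.25%·d + 1.95%·(366−d)] / 366 = $17,248.55
Solving gives d = 162, so the new rate took effect on 11 Jun 2032.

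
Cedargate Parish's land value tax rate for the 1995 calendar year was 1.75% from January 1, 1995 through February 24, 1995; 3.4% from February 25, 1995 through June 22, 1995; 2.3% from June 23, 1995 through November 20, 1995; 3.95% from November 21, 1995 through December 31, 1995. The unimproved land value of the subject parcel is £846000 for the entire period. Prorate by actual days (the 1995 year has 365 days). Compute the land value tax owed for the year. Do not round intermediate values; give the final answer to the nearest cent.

January 1 – February 24, 1995: 55 days at 1.75% → £846000 × 1.75% × 55/365 = £2230.8904
February 25 – June 22, 1995: 118 days at 3.4% → £846000 × 3.4% × 118/365 = £9299.0466
June 23 – November 20, 1995: 151 days at 2.3% → £846000 × 2.3% × 151/365 = £8049.7479
November 21 – December 31, 1995: 41 days at 3.95% → £846000 × 3.95% × 41/365 = £3753.6904
Total = £23333.3753

£23333.38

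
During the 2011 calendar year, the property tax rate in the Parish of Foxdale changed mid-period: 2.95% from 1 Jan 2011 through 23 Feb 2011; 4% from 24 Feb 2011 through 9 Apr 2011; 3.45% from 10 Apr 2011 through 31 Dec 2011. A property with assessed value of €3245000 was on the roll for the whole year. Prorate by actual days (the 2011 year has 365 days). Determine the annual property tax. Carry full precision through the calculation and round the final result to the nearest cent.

1 Jan – 23 Feb 2011: 54 days at 2.95% → €3245000 × 2.95% × 54/365 = €14162.4247
24 Feb – 9 Apr 2011: 45 days at 4% → €3245000 × 4% × 45/365 = €16002.7397
10 Apr – 31 Dec 2011: 266 days at 3.45% → €3245000 × 3.45% × 266/365 = €81587.3014
Total = €111752.4658

€111752.47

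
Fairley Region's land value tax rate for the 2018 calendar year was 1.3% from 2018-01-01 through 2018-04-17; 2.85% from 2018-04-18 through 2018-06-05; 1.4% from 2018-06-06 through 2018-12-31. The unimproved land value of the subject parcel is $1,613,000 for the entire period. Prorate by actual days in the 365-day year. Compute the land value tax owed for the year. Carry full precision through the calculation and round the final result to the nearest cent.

2018-01-01 to 2018-04-17: 107 days at 1.3% → $1,613,000 × 1.3% × 107/365 = $6,147.0767
2018-04-18 to 2018-06-05: 49 days at 2.85% → $1,613,000 × 2.85% × 49/365 = $6,171.3822
2018-06-06 to 2018-12-31: 209 days at 1.4% → $1,613,000 × 1.4% × 209/365 = $12,930.5151
Total = $25,248.9740

$25,248.97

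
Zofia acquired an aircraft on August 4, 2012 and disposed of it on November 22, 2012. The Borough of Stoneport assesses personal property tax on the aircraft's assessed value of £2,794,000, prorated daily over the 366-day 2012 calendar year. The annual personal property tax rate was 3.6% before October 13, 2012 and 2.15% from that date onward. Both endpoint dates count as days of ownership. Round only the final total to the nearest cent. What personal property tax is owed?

£25,966.64

August 4 – October 12, 2012: 70 days at 3.6% → £2,794,000 × 3.6% × 70/366 = £19,237.3770
October 13 – November 22, 2012: 41 days at 2.15% → £2,794,000 × 2.15% × 41/366 = £6,729.2650
Total = £25,966.6421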